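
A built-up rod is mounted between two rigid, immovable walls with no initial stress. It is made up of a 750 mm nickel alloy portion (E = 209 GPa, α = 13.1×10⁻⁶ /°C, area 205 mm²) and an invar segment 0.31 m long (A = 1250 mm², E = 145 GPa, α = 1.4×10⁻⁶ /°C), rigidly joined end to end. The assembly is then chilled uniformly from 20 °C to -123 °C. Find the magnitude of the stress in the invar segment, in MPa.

σ ≈ 61.1 MPa (tensile)

With the walls removed the bar would change length by δ_free = Σ αᵢΔT Lᵢ = 13.1×10⁻⁶×143×750 + 1.4×10⁻⁶×143×310 = 1.467 mm.
Since the ends are fixed, an axial force P builds up, equal in every segment, with P · Σ Lᵢ/(AᵢEᵢ) = δ_free.
The series flexibility is Σ Lᵢ/(AᵢEᵢ) = 750/(205×209×10³) + 310/(1250×145×10³) = 1.922×10⁻⁵ mm/N.
So P = 1.467 / 1.922×10⁻⁵ = 76.35 kN, tensile.
σ_{invar} = P / A = 76350 / 1250 = 61.08 MPa.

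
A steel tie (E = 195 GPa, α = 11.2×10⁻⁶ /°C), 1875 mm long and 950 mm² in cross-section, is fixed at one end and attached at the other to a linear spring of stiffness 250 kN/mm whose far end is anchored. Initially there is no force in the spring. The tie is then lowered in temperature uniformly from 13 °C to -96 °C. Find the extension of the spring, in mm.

δ ≈ 0.648 mm

The unrestrained thermal change is αΔT L = 11.2×10⁻⁶ × 109 × 1875 = 2.289 mm.
With a force P in the spring, the elastic change of the tie is PL/(AE) and that of the spring is P/k; compatibility requires their sum to equal δ_free.
P [ L/(AE) + 1/k ] = δ_free → P [ 1875/(950×195×10³) + 1/(250×10³) ] = 2.289.
P = 2.289 / 1.412×10⁻⁵ = 162100 N.
Spring extension = P/k = 162100/(250×10³) = 0.6484 mm.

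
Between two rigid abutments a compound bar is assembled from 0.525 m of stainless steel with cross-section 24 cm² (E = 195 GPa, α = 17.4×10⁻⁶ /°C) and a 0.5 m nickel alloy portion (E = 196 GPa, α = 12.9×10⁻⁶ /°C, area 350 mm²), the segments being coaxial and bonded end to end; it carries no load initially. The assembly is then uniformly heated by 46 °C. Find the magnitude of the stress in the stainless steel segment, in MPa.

With the walls removed the bar would change length by δ_free = Σ αᵢΔT Lᵢ = 17.4×10⁻⁶×46×525 + 12.9×10⁻⁶×46×500 = 0.7169 mm.
The walls prevent any net length change, so an axial force P (same in every segment) develops. Compatibility: P · Σ Lᵢ/(AᵢEᵢ) = δ_free.
Σ Lᵢ/(AᵢEᵢ) = 525/(2400×195×10³) + 500/(350×196×10³) = 8.41×10⁻⁶ mm/N.
Hence P = δ_free / Σ(L/AE) = 0.7169/8.41×10⁻⁶ = 85.24 kN (compressive).
σ_{stainless steel} = P / A = 85240 / 2400 = 35.52 MPa.

σ ≈ 35.5 MPa (compressive)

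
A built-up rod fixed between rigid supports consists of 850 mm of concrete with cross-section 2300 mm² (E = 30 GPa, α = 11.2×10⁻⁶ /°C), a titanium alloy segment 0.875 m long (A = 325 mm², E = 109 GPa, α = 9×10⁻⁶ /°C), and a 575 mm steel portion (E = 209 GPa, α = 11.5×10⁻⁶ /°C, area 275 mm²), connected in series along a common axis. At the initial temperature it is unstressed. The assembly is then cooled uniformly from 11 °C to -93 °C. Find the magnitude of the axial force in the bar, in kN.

With the walls removed the bar would change length by δ_free = Σ αᵢΔT Lᵢ = 11.2×10⁻⁶×104×850 + 9×10⁻⁶×104×875 + 11.5×10⁻⁶×104×575 = 2.497 mm.
The rigid supports impose zero overall length change; the single axial force P common to all segments must satisfy P Σ Lᵢ/(AᵢEᵢ) = δ_free.
Σ Lᵢ/(AᵢEᵢ) = 850/(2300×30×10³) + 875/(325×109×10³) + 575/(275×209×10³) = 4.702×10⁻⁵ mm/N.
So P = 2.497 / 4.702×10⁻⁵ = 53.1 kN, tensile.

P ≈ 53.1 kN (tensile)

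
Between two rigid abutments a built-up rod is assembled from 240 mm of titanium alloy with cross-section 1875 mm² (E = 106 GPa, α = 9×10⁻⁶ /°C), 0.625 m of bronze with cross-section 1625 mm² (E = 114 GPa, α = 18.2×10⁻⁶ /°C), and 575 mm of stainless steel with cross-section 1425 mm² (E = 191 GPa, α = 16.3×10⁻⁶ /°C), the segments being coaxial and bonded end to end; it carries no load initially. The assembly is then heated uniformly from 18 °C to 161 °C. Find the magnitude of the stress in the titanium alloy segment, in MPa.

σ ≈ 261 MPa (compressive)

If the supports were absent, the total length change would be Σ αᵢΔT Lᵢ = 9×10⁻⁶×143×240 + 18.2×10⁻⁶×143×625 + 16.3×10⁻⁶×143×575 = 3.276 mm.
The walls prevent any net length change, so an axial force P (same in every segment) develops. Compatibility: P · Σ Lᵢ/(AᵢEᵢ) = δ_free.
Σ Lᵢ/(AᵢEᵢ) = 240/(1875×106×10³) + 625/(1625×114×10³) + 575/(1425×191×10³) = 6.694×10⁻⁶ mm/N.
So P = 3.276 / 6.694×10⁻⁶ = 489.4 kN, compressive.
σ_{titanium alloy} = P / A = 489400 / 1875 = 261 MPa.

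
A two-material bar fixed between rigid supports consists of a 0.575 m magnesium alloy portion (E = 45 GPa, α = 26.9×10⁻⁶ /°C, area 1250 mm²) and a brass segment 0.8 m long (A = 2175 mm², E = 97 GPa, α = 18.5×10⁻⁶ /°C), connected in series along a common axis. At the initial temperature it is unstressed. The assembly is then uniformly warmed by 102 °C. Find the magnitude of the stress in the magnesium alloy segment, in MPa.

With the walls removed the bar would change length by δ_free = Σ αᵢΔT Lᵢ = 26.9×10⁻⁶×102×575 + 18.5×10⁻⁶×102×800 = 3.087 mm.
The rigid supports impose zero overall length change; the single axial force P common to all segments must satisfy P Σ Lᵢ/(AᵢEᵢ) = δ_free.
The series flexibility is Σ Lᵢ/(AᵢEᵢ) = 575/(1250×45×10³) + 800/(2175×97×10³) = 1.401×10⁻⁵ mm/N.
So P = 3.087 / 1.401×10⁻⁵ = 220.3 kN, compressive.
σ_{magnesium alloy} = P / A = 220300 / 1250 = 176.2 MPa.

σ ≈ 176 MPa (compressive)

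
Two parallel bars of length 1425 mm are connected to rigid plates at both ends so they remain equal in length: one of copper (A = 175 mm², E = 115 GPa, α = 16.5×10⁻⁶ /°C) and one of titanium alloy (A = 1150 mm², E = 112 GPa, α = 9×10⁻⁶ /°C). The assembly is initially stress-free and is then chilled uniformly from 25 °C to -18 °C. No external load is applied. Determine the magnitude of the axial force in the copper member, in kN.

The copper has the larger α, so on cooling it would change length more than the titanium alloy if both were free. The rigid plates force a common final length, so the copper is put into tension and the titanium alloy into compression, with equal and opposite forces P (no external load).
Setting the final lengths equal and cancelling L: (α₁ − α₂)ΔT = P/(A₁E₁) + P/(A₂E₂).
|α₁ − α₂|·ΔT = 7.5×10⁻⁶ × 43 = 0.0003225.
1/(A₁E₁) + 1/(A₂E₂) = 1/(175×115×10³) + 1/(1150×112×10³) = 5.745×10⁻⁸ N⁻¹.
So P = 0.0003225 / 5.745×10⁻⁸ = 5.613 kN.

P ≈ 5.61 kN (tensile in the copper)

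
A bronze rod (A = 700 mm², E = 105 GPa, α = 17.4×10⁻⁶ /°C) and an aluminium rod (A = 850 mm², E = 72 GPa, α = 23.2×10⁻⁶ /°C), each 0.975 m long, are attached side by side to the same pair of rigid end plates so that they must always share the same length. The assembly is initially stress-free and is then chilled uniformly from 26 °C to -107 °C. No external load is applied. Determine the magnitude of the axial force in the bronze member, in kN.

The aluminium has the larger α, so on cooling it would change length more than the bronze if both were free. The rigid plates force a common final length, so the aluminium is put into tension and the bronze into compression, with equal and opposite forces P (no external load).
Setting the final lengths equal and cancelling L: (α₁ − α₂)ΔT = P/(A₁E₁) + P/(A₂E₂).
|α₁ − α₂|·ΔT = 5.8×10⁻⁶ × 133 = 0.0007714.
1/(A₁E₁) + 1/(A₂E₂) = 1/(700×105×10³) + 1/(850×72×10³) = 2.995×10⁻⁸ N⁻¹.
So P = 0.0007714 / 2.995×10⁻⁸ = 25.76 kN.

P ≈ 25.8 kN (compressive in the bronze)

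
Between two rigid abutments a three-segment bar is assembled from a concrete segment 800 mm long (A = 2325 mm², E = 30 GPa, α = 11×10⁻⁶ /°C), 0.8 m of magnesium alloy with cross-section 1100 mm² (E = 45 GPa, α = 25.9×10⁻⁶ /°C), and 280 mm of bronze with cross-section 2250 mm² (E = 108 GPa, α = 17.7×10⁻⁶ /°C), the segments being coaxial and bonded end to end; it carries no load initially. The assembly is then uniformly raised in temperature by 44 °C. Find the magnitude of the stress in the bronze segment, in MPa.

σ ≈ 23.4 MPa (compressive)

Free thermal expansion of the whole bar: Σ αᵢΔT Lᵢ = 11×10⁻⁶×44×800 + 25.9×10⁻⁶×44×800 + 17.7×10⁻⁶×44×280 = 1.517 mm.
The walls prevent any net length change, so an axial force P (same in every segment) develops. Compatibility: P · Σ Lᵢ/(AᵢEᵢ) = δ_free.
Σ Lᵢ/(AᵢEᵢ) = 800/(2325×30×10³) + 800/(1100×45×10³) + 280/(2250×108×10³) = 2.878×10⁻⁵ mm/N.
P = 1.517 / 2.878×10⁻⁵ = 52700 N = 52.7 kN, compressive.
σ_{bronze} = P / A = 52700 / 2250 = 23.42 MPa.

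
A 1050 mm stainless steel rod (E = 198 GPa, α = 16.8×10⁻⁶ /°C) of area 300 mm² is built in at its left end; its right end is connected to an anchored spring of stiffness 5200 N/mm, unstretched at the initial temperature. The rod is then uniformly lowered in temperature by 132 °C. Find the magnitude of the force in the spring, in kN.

If the spring were absent the rod would shorten by αΔT L = 16.8×10⁻⁶ × 132 × 1050 = 2.328 mm.
Let P be the tensile force in the spring. The rod extends elastically by PL/(AE) and the spring stretches by P/k; together these equal δ_free.
P [ L/(AE) + 1/k ] = δ_free → P [ 1050/(300×198×10³) + 1/(5200) ] = 2.328.
P = 2.328 / 0.00021 = 11090 N.

P ≈ 11.1 kN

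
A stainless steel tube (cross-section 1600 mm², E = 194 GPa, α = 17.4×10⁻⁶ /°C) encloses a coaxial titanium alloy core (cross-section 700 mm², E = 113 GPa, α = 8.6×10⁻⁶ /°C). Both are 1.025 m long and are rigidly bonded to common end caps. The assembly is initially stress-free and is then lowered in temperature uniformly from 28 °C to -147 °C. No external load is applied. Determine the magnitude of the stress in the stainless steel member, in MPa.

Equilibrium of a rigid end plate with no external load gives equal and opposite internal forces ±P in the two members. Since α_{stainless steel} > α_{titanium alloy}, cooling drives the stainless steel into tension and the titanium alloy into compression.
Setting the final lengths equal and cancelling L: (α₁ − α₂)ΔT = P/(A₁E₁) + P/(A₂E₂).
|α₁ − α₂|·ΔT = 8.8×10⁻⁶ × 175 = 0.00154.
1/(A₁E₁) + 1/(A₂E₂) = 1/(1600×194×10³) + 1/(700×113×10³) = 1.586×10⁻⁸ N⁻¹.
P = 0.00154 / 1.586×10⁻⁸ = 97080 N = 97.08 kN.
σ_{stainless steel} = P/A₁ = 97080/1600 = 60.67 MPa, tensile.

σ ≈ 60.7 MPa (tensile)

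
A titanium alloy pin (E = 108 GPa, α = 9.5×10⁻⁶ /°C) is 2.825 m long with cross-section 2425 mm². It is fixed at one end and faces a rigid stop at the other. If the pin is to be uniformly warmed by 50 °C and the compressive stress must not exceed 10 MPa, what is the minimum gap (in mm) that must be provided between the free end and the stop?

Free expansion if unrestrained: δ_free = αΔT L = 9.5×10⁻⁶ × 50 × 2825 = 1.342 mm.
At the allowable stress the elastic shortening the wall may impose is σL/E = 10 × 2825 / (108×10³) = 0.2616 mm.
So the gap has to take up the difference, g_min = δ_free − σL/E = 1.342 − 0.2616 = 1.08 mm.

g ≈ 1.08 mm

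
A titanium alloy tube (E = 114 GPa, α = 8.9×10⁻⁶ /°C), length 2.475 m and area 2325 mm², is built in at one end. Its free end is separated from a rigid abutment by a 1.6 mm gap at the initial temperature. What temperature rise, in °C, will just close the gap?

ΔT ≈ 72.6 °C

The gap closes when αΔT L = 1.6 mm, since the tube is still unstressed at that instant.
So ΔT = g/(αL) = 1.6/(8.9×10⁻⁶ × 2475) = 72.64 °C.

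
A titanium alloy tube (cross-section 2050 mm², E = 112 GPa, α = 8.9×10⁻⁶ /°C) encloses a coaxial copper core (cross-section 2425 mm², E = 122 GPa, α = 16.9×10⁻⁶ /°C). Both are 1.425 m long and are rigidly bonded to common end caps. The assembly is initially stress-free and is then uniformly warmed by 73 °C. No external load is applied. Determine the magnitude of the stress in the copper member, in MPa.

σ ≈ 31.1 MPa (compressive)

Equilibrium of a rigid end plate with no external load gives equal and opposite internal forces ±P in the two members. Since α_{copper} > α_{titanium alloy}, heating drives the copper into compression and the titanium alloy into tension.
Setting the final lengths equal and cancelling L: (α₁ − α₂)ΔT = P/(A₁E₁) + P/(A₂E₂).
|α₁ − α₂|·ΔT = 8×10⁻⁶ × 73 = 0.000584.
1/(A₁E₁) + 1/(A₂E₂) = 1/(2050×112×10³) + 1/(2425×122×10³) = 7.735×10⁻⁹ N⁻¹.
So P = 0.000584 / 7.735×10⁻⁹ = 75.5 kN.
σ_{copper} = P/A₂ = 75500/2425 = 31.13 MPa, compressive.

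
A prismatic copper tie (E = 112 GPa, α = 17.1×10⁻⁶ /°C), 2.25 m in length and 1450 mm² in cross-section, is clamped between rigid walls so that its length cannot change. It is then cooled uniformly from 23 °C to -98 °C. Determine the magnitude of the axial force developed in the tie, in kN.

The ends cannot move, so σ = EαΔT = 112×10³ × 17.1×10⁻⁶ × 121 = 231.7 MPa.
Axial force P = σA = 231.7 × 1450 = 336000 N = 336 kN, tensile.

P ≈ 336 kN (tensile)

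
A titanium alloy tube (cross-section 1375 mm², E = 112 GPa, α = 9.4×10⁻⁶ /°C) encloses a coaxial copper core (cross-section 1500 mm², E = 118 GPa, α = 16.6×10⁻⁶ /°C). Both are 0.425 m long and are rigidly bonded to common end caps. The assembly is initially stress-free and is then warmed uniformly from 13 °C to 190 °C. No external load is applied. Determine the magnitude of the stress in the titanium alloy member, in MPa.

Equilibrium of a rigid end plate with no external load gives equal and opposite internal forces ±P in the two members. Since α_{copper} > α_{titanium alloy}, heating drives the copper into compression and the titanium alloy into tension.
Setting the final lengths equal and cancelling L: (α₁ − α₂)ΔT = P/(A₁E₁) + P/(A₂E₂).
|α₁ − α₂|·ΔT = 7.2×10⁻⁶ × 177 = 0.001274.
1/(A₁E₁) + 1/(A₂E₂) = 1/(1375×112×10³) + 1/(1500×118×10³) = 1.214×10⁻⁸ N⁻¹.
P = 0.001274 / 1.214×10⁻⁸ = 104900 N = 104.9 kN.
σ_{titanium alloy} = P/A₁ = 104900/1375 = 76.33 MPa, tensile.

σ ≈ 76.3 MPa (tensile)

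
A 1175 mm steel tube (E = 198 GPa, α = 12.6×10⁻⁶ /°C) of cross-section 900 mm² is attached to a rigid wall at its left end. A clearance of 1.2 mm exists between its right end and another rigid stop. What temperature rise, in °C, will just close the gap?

ΔT ≈ 81.1 °C

The gap closes when αΔT L = 1.2 mm, since the tube is still unstressed at that instant.
ΔT = 1.2 / (12.6×10⁻⁶ × 1175) = 81.05 °C.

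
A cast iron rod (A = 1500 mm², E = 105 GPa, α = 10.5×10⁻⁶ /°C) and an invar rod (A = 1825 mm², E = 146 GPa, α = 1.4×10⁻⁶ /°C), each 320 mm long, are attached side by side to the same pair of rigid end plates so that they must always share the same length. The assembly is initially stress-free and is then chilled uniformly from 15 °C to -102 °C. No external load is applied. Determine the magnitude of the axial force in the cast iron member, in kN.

Equilibrium of a rigid end plate with no external load gives equal and opposite internal forces ±P in the two members. Since α_{cast iron} > α_{invar}, cooling drives the cast iron into tension and the invar into compression.
Setting the final lengths equal and cancelling L: (α₁ − α₂)ΔT = P/(A₁E₁) + P/(A₂E₂).
|α₁ − α₂|·ΔT = 9.1×10⁻⁶ × 117 = 0.001065.
1/(A₁E₁) + 1/(A₂E₂) = 1/(1500×105×10³) + 1/(1825×146×10³) = 1.01×10⁻⁸ N⁻¹.
P = 0.001065 / 1.01×10⁻⁸ = 105400 N = 105.4 kN.

P ≈ 105 kN (tensile in the cast iron)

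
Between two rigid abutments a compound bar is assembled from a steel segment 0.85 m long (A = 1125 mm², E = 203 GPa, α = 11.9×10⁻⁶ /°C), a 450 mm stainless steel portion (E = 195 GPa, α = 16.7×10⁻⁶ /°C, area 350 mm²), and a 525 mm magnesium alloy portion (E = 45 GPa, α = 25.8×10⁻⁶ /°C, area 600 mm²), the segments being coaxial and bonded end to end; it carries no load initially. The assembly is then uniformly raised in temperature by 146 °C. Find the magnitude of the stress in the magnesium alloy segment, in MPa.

σ ≈ 255 MPa (compressive)

Free thermal expansion of the whole bar: Σ αᵢΔT Lᵢ = 11.9×10⁻⁶×146×850 + 16.7×10⁻⁶×146×450 + 25.8×10⁻⁶×146×525 = 4.552 mm.
The rigid supports impose zero overall length change; the single axial force P common to all segments must satisfy P Σ Lᵢ/(AᵢEᵢ) = δ_free.
The series flexibility is Σ Lᵢ/(AᵢEᵢ) = 850/(1125×203×10³) + 450/(350×195×10³) + 525/(600×45×10³) = 2.976×10⁻⁵ mm/N.
Hence P = δ_free / Σ(L/AE) = 4.552/2.976×10⁻⁵ = 152.9 kN (compressive).
σ_{magnesium alloy} = P / A = 152900 / 600 = 254.9 MPa.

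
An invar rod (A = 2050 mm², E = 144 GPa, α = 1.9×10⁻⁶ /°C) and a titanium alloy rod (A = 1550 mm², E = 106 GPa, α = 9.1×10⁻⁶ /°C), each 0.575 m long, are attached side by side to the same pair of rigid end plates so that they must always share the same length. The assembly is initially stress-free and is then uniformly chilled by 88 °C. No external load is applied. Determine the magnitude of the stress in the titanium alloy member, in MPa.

σ ≈ 43.1 MPa (tensile)

Both members must finish at the same length. With the larger α, the titanium alloy tends to over-contract; the plates restrain it, putting the titanium alloy in tension and the invar in compression. With no external load the two internal forces are equal and opposite, magnitude P.
Setting the final lengths equal and cancelling L: (α₁ − α₂)ΔT = P/(A₁E₁) + P/(A₂E₂).
|α₁ − α₂|·ΔT = 7.2×10⁻⁶ × 88 = 0.0006336.
1/(A₁E₁) + 1/(A₂E₂) = 1/(2050×144×10³) + 1/(1550×106×10³) = 9.474×10⁻⁹ N⁻¹.
So P = 0.0006336 / 9.474×10⁻⁹ = 66.88 kN.
σ_{titanium alloy} = P/A₂ = 66880/1550 = 43.15 MPa, tensile.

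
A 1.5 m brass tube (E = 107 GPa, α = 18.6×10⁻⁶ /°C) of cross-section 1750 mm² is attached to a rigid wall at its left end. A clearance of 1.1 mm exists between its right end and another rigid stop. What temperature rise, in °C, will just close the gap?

ΔT ≈ 39.4 °C

Contact occurs when the free expansion equals the gap: αΔT L = 1.1 mm.
So ΔT = g/(αL) = 1.1/(18.6×10⁻⁶ × 1500) = 39.43 °C.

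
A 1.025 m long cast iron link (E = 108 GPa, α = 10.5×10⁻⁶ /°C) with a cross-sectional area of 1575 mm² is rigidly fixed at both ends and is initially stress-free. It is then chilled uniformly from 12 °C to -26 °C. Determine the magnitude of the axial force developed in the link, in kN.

With zero net strain, σ = E·αΔT = 108 GPa × 10.5×10⁻⁶ × 38 = 43.09 MPa.
Then P = σA = 43.09 × 1575 mm² = 67.87 kN, tensile.

P ≈ 67.9 kN (tensile)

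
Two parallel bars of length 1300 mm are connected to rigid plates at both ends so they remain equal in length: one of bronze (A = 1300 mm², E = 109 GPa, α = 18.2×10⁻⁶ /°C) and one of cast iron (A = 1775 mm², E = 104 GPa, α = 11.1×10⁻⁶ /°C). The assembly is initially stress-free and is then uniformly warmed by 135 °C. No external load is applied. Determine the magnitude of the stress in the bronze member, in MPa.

Both members must finish at the same length. With the larger α, the bronze tends to over-expand; the plates restrain it, putting the bronze in compression and the cast iron in tension. With no external load the two internal forces are equal and opposite, magnitude P.
Compatibility of the two members (thermal + elastic change equal): (α₁ − α₂)ΔT = P·[1/(A₁E₁) + 1/(A₂E₂)].
|α₁ − α₂|·ΔT = 7.1×10⁻⁶ × 135 = 0.0009585.
1/(A₁E₁) + 1/(A₂E₂) = 1/(1300×109×10³) + 1/(1775×104×10³) = 1.247×10⁻⁸ N⁻¹.
P = 0.0009585 / 1.247×10⁻⁸ = 76840 N = 76.84 kN.
σ_{bronze} = P/A₁ = 76840/1300 = 59.11 MPa, compressive.

σ ≈ 59.1 MPa (compressive)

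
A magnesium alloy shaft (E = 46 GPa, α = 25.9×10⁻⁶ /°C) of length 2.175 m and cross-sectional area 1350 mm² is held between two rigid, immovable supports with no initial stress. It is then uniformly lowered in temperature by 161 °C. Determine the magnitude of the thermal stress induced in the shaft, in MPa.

σ ≈ 192 MPa (tensile)

Because both ends are immovable the net strain is zero, and the suppressed thermal strain is αΔT = 25.9×10⁻⁶ × 161 = 4169.9×10⁻⁶.
σ = EαΔT = 46×10³ × 25.9×10⁻⁶ × 161 = 191.8 MPa (tensile; the shaft is trying to contract).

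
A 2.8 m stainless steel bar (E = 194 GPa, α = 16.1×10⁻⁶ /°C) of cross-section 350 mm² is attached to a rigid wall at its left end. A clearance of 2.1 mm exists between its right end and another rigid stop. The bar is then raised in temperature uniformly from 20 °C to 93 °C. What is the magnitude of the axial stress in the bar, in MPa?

σ ≈ 82.5 MPa (compressive)

Unrestrained expansion: δ_free = αΔT L = 16.1×10⁻⁶ × 73 × 2800 = 3.291 mm.
The gap closes (δ_free > 2.1 mm) and the wall then resists a further 3.291 − 2.1 = 1.191 mm of expansion.
So σ = E(δ_free − g)/L = 194×10³ × 1.191/2800 = 82.51 MPa.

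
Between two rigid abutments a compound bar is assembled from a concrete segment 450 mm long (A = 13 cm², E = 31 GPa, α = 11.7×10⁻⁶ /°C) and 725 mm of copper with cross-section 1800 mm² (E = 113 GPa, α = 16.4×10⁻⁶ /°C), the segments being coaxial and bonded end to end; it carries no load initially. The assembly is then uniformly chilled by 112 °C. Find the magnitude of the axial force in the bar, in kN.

If the supports were absent, the total length change would be Σ αᵢΔT Lᵢ = 11.7×10⁻⁶×112×450 + 16.4×10⁻⁶×112×725 = 1.921 mm.
The rigid supports impose zero overall length change; the single axial force P common to all segments must satisfy P Σ Lᵢ/(AᵢEᵢ) = δ_free.
The series flexibility is Σ Lᵢ/(AᵢEᵢ) = 450/(1300×31×10³) + 725/(1800×113×10³) = 1.473×10⁻⁵ mm/N.
Hence P = δ_free / Σ(L/AE) = 1.921/1.473×10⁻⁵ = 130.4 kN (tensile).

P ≈ 130 kN (tensile)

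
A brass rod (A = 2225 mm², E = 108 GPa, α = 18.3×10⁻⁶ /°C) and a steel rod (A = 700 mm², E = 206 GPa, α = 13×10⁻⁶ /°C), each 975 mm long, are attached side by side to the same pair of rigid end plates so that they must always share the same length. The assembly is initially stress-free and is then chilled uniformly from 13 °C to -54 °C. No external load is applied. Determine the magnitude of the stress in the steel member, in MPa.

σ ≈ 45.7 MPa (compressive)

Equilibrium of a rigid end plate with no external load gives equal and opposite internal forces ±P in the two members. Since α_{brass} > α_{steel}, cooling drives the brass into tension and the steel into compression.
Compatibility of the two members (thermal + elastic change equal): (α₁ − α₂)ΔT = P·[1/(A₁E₁) + 1/(A₂E₂)].
|α₁ − α₂|·ΔT = 5.3×10⁻⁶ × 67 = 0.0003551.
1/(A₁E₁) + 1/(A₂E₂) = 1/(2225×108×10³) + 1/(700×206×10³) = 1.11×10⁻⁸ N⁻¹.
So P = 0.0003551 / 1.11×10⁻⁸ = 32 kN.
σ_{steel} = P/A₂ = 32000/700 = 45.72 MPa, compressive.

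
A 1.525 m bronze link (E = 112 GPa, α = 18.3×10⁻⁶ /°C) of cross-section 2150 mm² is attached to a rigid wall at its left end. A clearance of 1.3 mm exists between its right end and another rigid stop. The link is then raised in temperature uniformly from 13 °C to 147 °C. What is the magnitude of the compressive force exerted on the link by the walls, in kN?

P ≈ 385 kN

Free thermal elongation = αΔT L = 18.3×10⁻⁶ × 134 × 1525 = 3.74 mm.
This exceeds the 1.3 mm gap, so the wall pushes back. The portion of expansion that must be recovered elastically is δ_free − gap = 3.74 − 1.3 = 2.44 mm.
That suppressed elongation corresponds to σ = E·Δ/L = 112×10³ × 2.44/1525 = 179.2 MPa.
P = σA = 179.2 × 2150 = 385.2 kN.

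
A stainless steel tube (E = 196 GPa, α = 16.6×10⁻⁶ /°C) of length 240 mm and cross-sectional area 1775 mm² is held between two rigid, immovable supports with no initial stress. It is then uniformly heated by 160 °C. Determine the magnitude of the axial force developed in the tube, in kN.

P ≈ 924 kN (compressive)

With zero net strain, σ = E·αΔT = 196 GPa × 16.6×10⁻⁶ × 160 = 520.6 MPa.
Then P = σA = 520.6 × 1775 mm² = 924 kN, compressive.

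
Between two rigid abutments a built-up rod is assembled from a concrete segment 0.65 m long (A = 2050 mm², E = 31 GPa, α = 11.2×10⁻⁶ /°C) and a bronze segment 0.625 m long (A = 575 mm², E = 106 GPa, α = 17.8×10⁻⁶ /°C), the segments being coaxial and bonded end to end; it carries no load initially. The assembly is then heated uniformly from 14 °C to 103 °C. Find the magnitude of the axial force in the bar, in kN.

P ≈ 80 kN (compressive)

If the supports were absent, the total length change would be Σ αᵢΔT Lᵢ = 11.2×10⁻⁶×89×650 + 17.8×10⁻⁶×89×625 = 1.638 mm.
The rigid supports impose zero overall length change; the single axial force P common to all segments must satisfy P Σ Lᵢ/(AᵢEᵢ) = δ_free.
Σ Lᵢ/(AᵢEᵢ) = 650/(2050×31×10³) + 625/(575×106×10³) = 2.048×10⁻⁵ mm/N.
Hence P = δ_free / Σ(L/AE) = 1.638/2.048×10⁻⁵ = 79.97 kN (compressive).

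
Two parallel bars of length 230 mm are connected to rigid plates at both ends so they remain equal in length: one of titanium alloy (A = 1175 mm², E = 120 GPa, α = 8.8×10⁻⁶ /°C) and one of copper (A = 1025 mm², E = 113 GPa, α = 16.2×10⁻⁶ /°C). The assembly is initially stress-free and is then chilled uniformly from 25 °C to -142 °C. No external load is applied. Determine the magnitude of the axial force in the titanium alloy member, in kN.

P ≈ 78.6 kN (compressive in the titanium alloy)

The copper has the larger α, so on cooling it would change length more than the titanium alloy if both were free. The rigid plates force a common final length, so the copper is put into tension and the titanium alloy into compression, with equal and opposite forces P (no external load).
Setting the final lengths equal and cancelling L: (α₁ − α₂)ΔT = P/(A₁E₁) + P/(A₂E₂).
|α₁ − α₂|·ΔT = 7.4×10⁻⁶ × 167 = 0.001236.
1/(A₁E₁) + 1/(A₂E₂) = 1/(1175×120×10³) + 1/(1025×113×10³) = 1.573×10⁻⁸ N⁻¹.
So P = 0.001236 / 1.573×10⁻⁸ = 78.58 kN.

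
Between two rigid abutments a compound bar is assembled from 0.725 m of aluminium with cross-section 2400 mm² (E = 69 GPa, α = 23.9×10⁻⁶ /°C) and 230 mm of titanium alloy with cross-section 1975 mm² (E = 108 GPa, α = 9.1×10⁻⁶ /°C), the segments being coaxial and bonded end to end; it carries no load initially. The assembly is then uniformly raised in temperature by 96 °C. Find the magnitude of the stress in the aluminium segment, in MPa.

Free thermal expansion of the whole bar: Σ αᵢΔT Lᵢ = 23.9×10⁻⁶×96×725 + 9.1×10⁻⁶×96×230 = 1.864 mm.
The rigid supports impose zero overall length change; the single axial force P common to all segments must satisfy P Σ Lᵢ/(AᵢEᵢ) = δ_free.
Σ Lᵢ/(AᵢEᵢ) = 725/(2400×69×10³) + 230/(1975×108×10³) = 5.456×10⁻⁶ mm/N.
P = 1.864 / 5.456×10⁻⁶ = 341700 N = 341.7 kN, compressive.
σ_{aluminium} = P / A = 341700 / 2400 = 142.4 MPa.

σ ≈ 142 MPa (compressive)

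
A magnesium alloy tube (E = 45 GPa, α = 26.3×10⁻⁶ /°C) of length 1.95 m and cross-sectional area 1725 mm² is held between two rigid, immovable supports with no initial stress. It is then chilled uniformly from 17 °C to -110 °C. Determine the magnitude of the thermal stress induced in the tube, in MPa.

σ ≈ 150 MPa (tensile)

Because both ends are immovable the net strain is zero, and the suppressed thermal strain is αΔT = 26.3×10⁻⁶ × 127 = 3340.1×10⁻⁶.
σ = EαΔT = 45×10³ × 26.3×10⁻⁶ × 127 = 150.3 MPa (tensile; the tube is trying to contract).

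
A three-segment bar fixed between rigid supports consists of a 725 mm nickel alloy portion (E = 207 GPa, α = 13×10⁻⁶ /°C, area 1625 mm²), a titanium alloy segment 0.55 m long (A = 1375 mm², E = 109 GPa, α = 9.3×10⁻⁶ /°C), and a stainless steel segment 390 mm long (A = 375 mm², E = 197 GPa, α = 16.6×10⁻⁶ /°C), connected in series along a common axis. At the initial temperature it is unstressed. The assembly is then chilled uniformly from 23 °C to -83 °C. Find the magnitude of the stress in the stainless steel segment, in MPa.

σ ≈ 535 MPa (tensile)

With the walls removed the bar would change length by δ_free = Σ αᵢΔT Lᵢ = 13×10⁻⁶×106×725 + 9.3×10⁻⁶×106×550 + 16.6×10⁻⁶×106×390 = 2.227 mm.
The walls prevent any net length change, so an axial force P (same in every segment) develops. Compatibility: P · Σ Lᵢ/(AᵢEᵢ) = δ_free.
The series flexibility is Σ Lᵢ/(AᵢEᵢ) = 725/(1625×207×10³) + 550/(1375×109×10³) + 390/(375×197×10³) = 1.11×10⁻⁵ mm/N.
Hence P = δ_free / Σ(L/AE) = 2.227/1.11×10⁻⁵ = 200.6 kN (tensile).
σ_{stainless steel} = P / A = 200600 / 375 = 534.9 MPa.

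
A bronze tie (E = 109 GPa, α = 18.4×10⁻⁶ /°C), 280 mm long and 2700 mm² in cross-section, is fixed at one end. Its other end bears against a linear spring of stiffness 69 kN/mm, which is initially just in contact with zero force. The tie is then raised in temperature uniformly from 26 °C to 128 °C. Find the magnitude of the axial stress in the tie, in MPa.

σ ≈ 12.6 MPa (compressive)

The unrestrained thermal change is αΔT L = 18.4×10⁻⁶ × 102 × 280 = 0.5255 mm.
Let P be the compressive force at the spring. The tie shortens elastically by PL/(AE) and the spring compresses by P/k; together these equal δ_free.
So P = δ_free / [L/(AE) + 1/k] = 0.5255 / [ 280/(2700×109×10³) + 1/(69×10³) ].
P = 0.5255 / 1.544×10⁻⁵ = 34030 N.
σ = P/A = 34030/2700 = 12.6 MPa.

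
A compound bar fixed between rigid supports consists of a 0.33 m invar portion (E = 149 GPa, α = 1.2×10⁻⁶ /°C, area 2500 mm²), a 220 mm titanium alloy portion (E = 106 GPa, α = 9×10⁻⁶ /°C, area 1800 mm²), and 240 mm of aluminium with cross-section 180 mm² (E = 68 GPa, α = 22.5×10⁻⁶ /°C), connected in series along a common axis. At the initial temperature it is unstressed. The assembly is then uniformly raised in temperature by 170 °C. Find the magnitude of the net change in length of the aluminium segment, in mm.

|ΔL| ≈ 0.279 mm

If the supports were absent, the total length change would be Σ αᵢΔT Lᵢ = 1.2×10⁻⁶×170×330 + 9×10⁻⁶×170×220 + 22.5×10⁻⁶×170×240 = 1.322 mm.
The walls prevent any net length change, so an axial force P (same in every segment) develops. Compatibility: P · Σ Lᵢ/(AᵢEᵢ) = δ_free.
Σ Lᵢ/(AᵢEᵢ) = 330/(2500×149×10³) + 220/(1800×106×10³) + 240/(180×68×10³) = 2.165×10⁻⁵ mm/N.
P = 1.322 / 2.165×10⁻⁵ = 61070 N = 61.07 kN, compressive.
For the aluminium segment, free thermal change = 22.5×10⁻⁶×170×240 = 0.918 mm and elastic change from P = 61070×240/(180×68×10³) = 1.197 mm; these oppose, so the net change is 0.279 mm (segment shortens).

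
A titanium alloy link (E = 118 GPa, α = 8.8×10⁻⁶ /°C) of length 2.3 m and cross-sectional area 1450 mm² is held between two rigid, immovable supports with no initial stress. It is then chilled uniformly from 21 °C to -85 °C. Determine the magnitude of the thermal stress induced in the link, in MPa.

The supports are rigid, so the total axial strain is zero. The restrained thermal strain is ε = αΔT = 8.8×10⁻⁶ × 106 = 932.8×10⁻⁶.
σ = EαΔT = 118×10³ × 8.8×10⁻⁶ × 106 = 110.1 MPa (tensile; the link is trying to contract).

σ ≈ 110 MPa (tensile)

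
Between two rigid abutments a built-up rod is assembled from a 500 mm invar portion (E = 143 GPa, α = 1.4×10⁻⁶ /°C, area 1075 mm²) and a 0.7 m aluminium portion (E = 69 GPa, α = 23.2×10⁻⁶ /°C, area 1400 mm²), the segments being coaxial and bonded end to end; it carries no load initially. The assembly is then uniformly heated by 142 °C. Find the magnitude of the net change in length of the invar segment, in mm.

|ΔL| ≈ 0.646 mm

With the walls removed the bar would change length by δ_free = Σ αᵢΔT Lᵢ = 1.4×10⁻⁶×142×500 + 23.2×10⁻⁶×142×700 = 2.405 mm.
The walls prevent any net length change, so an axial force P (same in every segment) develops. Compatibility: P · Σ Lᵢ/(AᵢEᵢ) = δ_free.
The series flexibility is Σ Lᵢ/(AᵢEᵢ) = 500/(1075×143×10³) + 700/(1400×69×10³) = 1.05×10⁻⁵ mm/N.
Hence P = δ_free / Σ(L/AE) = 2.405/1.05×10⁻⁵ = 229.1 kN (compressive).
For the invar segment, free thermal change = 1.4×10⁻⁶×142×500 = 0.0994 mm and elastic change from P = 229100×500/(1075×143×10³) = 0.7452 mm; these oppose, so the net change is 0.646 mm (segment shortens).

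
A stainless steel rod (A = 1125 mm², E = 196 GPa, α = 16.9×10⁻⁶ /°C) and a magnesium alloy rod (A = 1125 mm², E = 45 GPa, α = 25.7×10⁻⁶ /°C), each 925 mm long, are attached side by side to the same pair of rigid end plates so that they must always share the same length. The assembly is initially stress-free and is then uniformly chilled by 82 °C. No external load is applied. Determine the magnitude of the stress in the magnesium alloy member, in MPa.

σ ≈ 26.4 MPa (tensile)

The magnesium alloy has the larger α, so on cooling it would change length more than the stainless steel if both were free. The rigid plates force a common final length, so the magnesium alloy is put into tension and the stainless steel into compression, with equal and opposite forces P (no external load).
Setting the final lengths equal and cancelling L: (α₁ − α₂)ΔT = P/(A₁E₁) + P/(A₂E₂).
|α₁ − α₂|·ΔT = 8.8×10⁻⁶ × 82 = 0.0007216.
1/(A₁E₁) + 1/(A₂E₂) = 1/(1125×196×10³) + 1/(1125×45×10³) = 2.429×10⁻⁸ N⁻¹.
So P = 0.0007216 / 2.429×10⁻⁸ = 29.71 kN.
σ_{magnesium alloy} = P/A₂ = 29710/1125 = 26.41 MPa, tensile.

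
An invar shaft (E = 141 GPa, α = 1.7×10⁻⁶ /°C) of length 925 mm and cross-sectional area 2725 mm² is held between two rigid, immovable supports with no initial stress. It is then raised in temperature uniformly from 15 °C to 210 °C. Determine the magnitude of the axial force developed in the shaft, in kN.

With zero net strain, σ = E·αΔT = 141 GPa × 1.7×10⁻⁶ × 195 = 46.74 MPa.
Axial force P = σA = 46.74 × 2725 = 127400 N = 127.4 kN, compressive.

P ≈ 127 kN (compressive)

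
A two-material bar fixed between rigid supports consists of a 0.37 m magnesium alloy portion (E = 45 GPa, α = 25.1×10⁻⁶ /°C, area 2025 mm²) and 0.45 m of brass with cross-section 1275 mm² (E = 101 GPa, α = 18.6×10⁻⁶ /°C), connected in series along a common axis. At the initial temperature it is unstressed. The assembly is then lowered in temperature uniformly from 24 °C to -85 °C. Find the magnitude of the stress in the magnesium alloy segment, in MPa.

σ ≈ 126 MPa (tensile)

With the walls removed the bar would change length by δ_free = Σ αᵢΔT Lᵢ = 25.1×10⁻⁶×109×370 + 18.6×10⁻⁶×109×450 = 1.925 mm.
The walls prevent any net length change, so an axial force P (same in every segment) develops. Compatibility: P · Σ Lᵢ/(AᵢEᵢ) = δ_free.
Σ Lᵢ/(AᵢEᵢ) = 370/(2025×45×10³) + 450/(1275×101×10³) = 7.555×10⁻⁶ mm/N.
Hence P = δ_free / Σ(L/AE) = 1.925/7.555×10⁻⁶ = 254.8 kN (tensile).
σ_{magnesium alloy} = P / A = 254800 / 2025 = 125.8 MPa.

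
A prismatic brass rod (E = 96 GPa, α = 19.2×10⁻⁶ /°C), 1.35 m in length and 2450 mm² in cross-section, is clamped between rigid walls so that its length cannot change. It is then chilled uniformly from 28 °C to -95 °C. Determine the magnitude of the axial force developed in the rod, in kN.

P ≈ 555 kN (tensile)

Full restraint means ε = 0, so the stress is σ = EαΔT = 96×10³ × 19.2×10⁻⁶ × 123 = 226.7 MPa.
P = AEαΔT = 2450 × 96×10³ × 19.2×10⁻⁶ × 123 = 555.4 kN (tensile).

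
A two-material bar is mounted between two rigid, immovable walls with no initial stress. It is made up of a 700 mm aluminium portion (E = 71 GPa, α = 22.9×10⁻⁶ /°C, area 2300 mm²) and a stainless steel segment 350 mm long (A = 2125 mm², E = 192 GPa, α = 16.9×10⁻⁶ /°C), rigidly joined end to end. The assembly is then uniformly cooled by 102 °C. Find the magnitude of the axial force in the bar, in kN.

With the walls removed the bar would change length by δ_free = Σ αᵢΔT Lᵢ = 22.9×10⁻⁶×102×700 + 16.9×10⁻⁶×102×350 = 2.238 mm.
The walls prevent any net length change, so an axial force P (same in every segment) develops. Compatibility: P · Σ Lᵢ/(AᵢEᵢ) = δ_free.
Σ Lᵢ/(AᵢEᵢ) = 700/(2300×71×10³) + 350/(2125×192×10³) = 5.144×10⁻⁶ mm/N.
So P = 2.238 / 5.144×10⁻⁶ = 435.1 kN, tensile.

P ≈ 435 kN (tensile)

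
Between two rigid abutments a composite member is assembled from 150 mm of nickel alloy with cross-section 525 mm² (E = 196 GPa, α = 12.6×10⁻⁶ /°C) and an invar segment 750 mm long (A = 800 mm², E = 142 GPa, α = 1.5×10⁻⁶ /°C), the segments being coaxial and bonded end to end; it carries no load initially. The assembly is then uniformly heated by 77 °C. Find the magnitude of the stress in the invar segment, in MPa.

σ ≈ 36 MPa (compressive)

If the supports were absent, the total length change would be Σ αᵢΔT Lᵢ = 12.6×10⁻⁶×77×150 + 1.5×10⁻⁶×77×750 = 0.2322 mm.
Since the ends are fixed, an axial force P builds up, equal in every segment, with P · Σ Lᵢ/(AᵢEᵢ) = δ_free.
Σ Lᵢ/(AᵢEᵢ) = 150/(525×196×10³) + 750/(800×142×10³) = 8.06×10⁻⁶ mm/N.
So P = 0.2322 / 8.06×10⁻⁶ = 28.8 kN, compressive.
σ_{invar} = P / A = 28800 / 800 = 36 MPa.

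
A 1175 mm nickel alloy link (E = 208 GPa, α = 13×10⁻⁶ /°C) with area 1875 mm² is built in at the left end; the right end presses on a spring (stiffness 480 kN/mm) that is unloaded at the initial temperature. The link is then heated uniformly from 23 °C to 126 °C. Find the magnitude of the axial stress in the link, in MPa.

If the spring were absent the link would lengthen by αΔT L = 13×10⁻⁶ × 103 × 1175 = 1.573 mm.
With a force P in the spring, the elastic change of the link is PL/(AE) and that of the spring is P/k; compatibility requires their sum to equal δ_free.
So P = δ_free / [L/(AE) + 1/k] = 1.573 / [ 1175/(1875×208×10³) + 1/(480×10³) ].
P = 1.573 / 5.096×10⁻⁶ = 308700 N.
σ = P/A = 308700/1875 = 164.7 MPa.

σ ≈ 165 MPa (compressive)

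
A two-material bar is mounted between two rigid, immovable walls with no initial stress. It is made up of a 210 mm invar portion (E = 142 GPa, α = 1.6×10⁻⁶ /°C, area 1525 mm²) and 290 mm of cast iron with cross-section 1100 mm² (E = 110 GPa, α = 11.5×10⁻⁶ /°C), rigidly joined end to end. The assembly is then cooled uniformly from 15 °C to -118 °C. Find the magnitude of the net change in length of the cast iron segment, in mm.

With the walls removed the bar would change length by δ_free = Σ αᵢΔT Lᵢ = 1.6×10⁻⁶×133×210 + 11.5×10⁻⁶×133×290 = 0.4882 mm.
The rigid supports impose zero overall length change; the single axial force P common to all segments must satisfy P Σ Lᵢ/(AᵢEᵢ) = δ_free.
Σ Lᵢ/(AᵢEᵢ) = 210/(1525×142×10³) + 290/(1100×110×10³) = 3.366×10⁻⁶ mm/N.
P = 0.4882 / 3.366×10⁻⁶ = 145000 N = 145 kN, tensile.
For the cast iron segment, free thermal change = 11.5×10⁻⁶×133×290 = 0.4436 mm and elastic change from P = 145000×290/(1100×110×10³) = 0.3476 mm; these oppose, so the net change is 0.096 mm (segment shortens).

|ΔL| ≈ 0.096 mm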